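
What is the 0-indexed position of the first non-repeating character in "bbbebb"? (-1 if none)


Input: bbbebb
Character frequencies:
  'b': 5
  'e': 1
Scanning left to right for freq == 1:
  Position 0 ('b'): freq=5, skip
  Position 1 ('b'): freq=5, skip
  Position 2 ('b'): freq=5, skip
  Position 3 ('e'): unique! => answer = 3

3


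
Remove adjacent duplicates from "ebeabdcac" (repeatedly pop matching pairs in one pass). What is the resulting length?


Input: ebeabdcac
Stack-based adjacent duplicate removal:
  Read 'e': push. Stack: e
  Read 'b': push. Stack: eb
  Read 'e': push. Stack: ebe
  Read 'a': push. Stack: ebea
  Read 'b': push. Stack: ebeab
  Read 'd': push. Stack: ebeabd
  Read 'c': push. Stack: ebeabdc
  Read 'a': push. Stack: ebeabdca
  Read 'c': push. Stack: ebeabdcac
Final stack: "ebeabdcac" (length 9)

9


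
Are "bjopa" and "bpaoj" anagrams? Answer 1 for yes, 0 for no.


Strings: "bjopa", "bpaoj"
Sorted first:  abjop
Sorted second: abjop
Sorted forms match => anagrams

1


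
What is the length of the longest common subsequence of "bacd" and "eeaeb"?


LCS of "bacd" and "eeaeb"
DP table:
           e    e    a    e    b
      0    0    0    0    0    0
  b   0    0    0    0    0    1
  a   0    0    0    1    1    1
  c   0    0    0    1    1    1
  d   0    0    0    1    1    1
LCS length = dp[4][5] = 1

1


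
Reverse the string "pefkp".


Input: pefkp
Reading characters right to left:
  Position 4: 'p'
  Position 3: 'k'
  Position 2: 'f'
  Position 1: 'e'
  Position 0: 'p'
Reversed: pkfep

pkfep


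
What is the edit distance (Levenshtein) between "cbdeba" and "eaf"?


Computing edit distance: "cbdeba" -> "eaf"
DP table:
           e    a    f
      0    1    2    3
  c   1    1    2    3
  b   2    2    2    3
  d   3    3    3    3
  e   4    3    4    4
  b   5    4    4    5
  a   6    5    4    5
Edit distance = dp[6][3] = 5

5


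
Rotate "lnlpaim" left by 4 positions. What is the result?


Input: "lnlpaim", rotate left by 4
First 4 characters: "lnlp"
Remaining characters: "aim"
Concatenate remaining + first: "aim" + "lnlp" = "aimlnlp"

aimlnlp


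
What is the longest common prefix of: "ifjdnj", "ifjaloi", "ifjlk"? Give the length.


Words: ifjdnj, ifjaloi, ifjlk
  Position 0: all 'i' => match
  Position 1: all 'f' => match
  Position 2: all 'j' => match
  Position 3: ('d', 'a', 'l') => mismatch, stop
LCP = "ifj" (length 3)

3


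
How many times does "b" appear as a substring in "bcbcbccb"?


Searching for "b" in "bcbcbccb"
Scanning each position:
  Position 0: "b" => MATCH
  Position 1: "c" => no
  Position 2: "b" => MATCH
  Position 3: "c" => no
  Position 4: "b" => MATCH
  Position 5: "c" => no
  Position 6: "c" => no
  Position 7: "b" => MATCH
Total occurrences: 4

4


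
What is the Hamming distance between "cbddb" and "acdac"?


Comparing "cbddb" and "acdac" position by position:
  Position 0: 'c' vs 'a' => differ
  Position 1: 'b' vs 'c' => differ
  Position 2: 'd' vs 'd' => same
  Position 3: 'd' vs 'a' => differ
  Position 4: 'b' vs 'c' => differ
Total differences (Hamming distance): 4

4


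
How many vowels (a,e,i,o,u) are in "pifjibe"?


Input: pifjibe
Checking each character:
  'p' at position 0: consonant
  'i' at position 1: vowel (running total: 1)
  'f' at position 2: consonant
  'j' at position 3: consonant
  'i' at position 4: vowel (running total: 2)
  'b' at position 5: consonant
  'e' at position 6: vowel (running total: 3)
Total vowels: 3

3


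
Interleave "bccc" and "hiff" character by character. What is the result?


Interleaving "bccc" and "hiff":
  Position 0: 'b' from first, 'h' from second => "bh"
  Position 1: 'c' from first, 'i' from second => "ci"
  Position 2: 'c' from first, 'f' from second => "cf"
  Position 3: 'c' from first, 'f' from second => "cf"
Result: bhcicfcf

bhcicfcf


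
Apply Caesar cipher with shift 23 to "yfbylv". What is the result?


Caesar cipher: shift "yfbylv" by 23
  'y' (pos 24) + 23 = pos 21 = 'v'
  'f' (pos 5) + 23 = pos 2 = 'c'
  'b' (pos 1) + 23 = pos 24 = 'y'
  'y' (pos 24) + 23 = pos 21 = 'v'
  'l' (pos 11) + 23 = pos 8 = 'i'
  'v' (pos 21) + 23 = pos 18 = 's'
Result: vcyvis

vcyvis


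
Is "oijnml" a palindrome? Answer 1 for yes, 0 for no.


Input: oijnml
Reversed: lmnjio
  Compare pos 0 ('o') with pos 5 ('l'): MISMATCH
  Compare pos 1 ('i') with pos 4 ('m'): MISMATCH
  Compare pos 2 ('j') with pos 3 ('n'): MISMATCH
Result: not a palindrome

0


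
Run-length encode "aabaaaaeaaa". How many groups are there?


Input: aabaaaaeaaa
Scanning for consecutive runs:
  Group 1: 'a' x 2 (positions 0-1)
  Group 2: 'b' x 1 (positions 2-2)
  Group 3: 'a' x 4 (positions 3-6)
  Group 4: 'e' x 1 (positions 7-7)
  Group 5: 'a' x 3 (positions 8-10)
Total groups: 5

5


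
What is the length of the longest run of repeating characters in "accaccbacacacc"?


Input: "accaccbacacacc"
Scanning for longest run:
  Position 1 ('c'): new char, reset run to 1
  Position 2 ('c'): continues run of 'c', length=2
  Position 3 ('a'): new char, reset run to 1
  Position 4 ('c'): new char, reset run to 1
  Position 5 ('c'): continues run of 'c', length=2
  Position 6 ('b'): new char, reset run to 1
  Position 7 ('a'): new char, reset run to 1
  Position 8 ('c'): new char, reset run to 1
  Position 9 ('a'): new char, reset run to 1
  Position 10 ('c'): new char, reset run to 1
  Position 11 ('a'): new char, reset run to 1
  Position 12 ('c'): new char, reset run to 1
  Position 13 ('c'): continues run of 'c', length=2
Longest run: 'c' with length 2

2


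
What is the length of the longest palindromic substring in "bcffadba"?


Input: "bcffadba"
Checking substrings for palindromes:
  [2:4] "ff" (len 2) => palindrome
Longest palindromic substring: "ff" with length 2

2


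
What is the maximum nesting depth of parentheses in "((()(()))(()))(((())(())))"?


Input: "((()(()))(()))(((())(())))"
Tracking depth:
  Position 0 '(': depth becomes 1
  Position 1 '(': depth becomes 2
  Position 2 '(': depth becomes 3
  Position 3 ')': depth becomes 2
  Position 4 '(': depth becomes 3
  Position 5 '(': depth becomes 4
  Position 6 ')': depth becomes 3
  Position 7 ')': depth becomes 2
  Position 8 ')': depth becomes 1
  Position 9 '(': depth becomes 2
  Position 10 '(': depth becomes 3
  Position 11 ')': depth becomes 2
  Position 12 ')': depth becomes 1
  Position 13 ')': depth becomes 0
  Position 14 '(': depth becomes 1
  Position 15 '(': depth becomes 2
  Position 16 '(': depth becomes 3
  Position 17 '(': depth becomes 4
  Position 18 ')': depth becomes 3
  Position 19 ')': depth becomes 2
  Position 20 '(': depth becomes 3
  Position 21 '(': depth becomes 4
  Position 22 ')': depth becomes 3
  Position 23 ')': depth becomes 2
  Position 24 ')': depth becomes 1
  Position 25 ')': depth becomes 0
Maximum depth reached: 4

4


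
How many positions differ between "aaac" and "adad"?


Comparing "aaac" and "adad" position by position:
  Position 0: 'a' vs 'a' => same
  Position 1: 'a' vs 'd' => DIFFER
  Position 2: 'a' vs 'a' => same
  Position 3: 'c' vs 'd' => DIFFER
Positions that differ: 2

2


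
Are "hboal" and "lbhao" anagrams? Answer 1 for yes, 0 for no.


Strings: "hboal", "lbhao"
Sorted first:  abhlo
Sorted second: abhlo
Sorted forms match => anagrams

1


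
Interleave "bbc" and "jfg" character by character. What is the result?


Interleaving "bbc" and "jfg":
  Position 0: 'b' from first, 'j' from second => "bj"
  Position 1: 'b' from first, 'f' from second => "bf"
  Position 2: 'c' from first, 'g' from second => "cg"
Result: bjbfcg

bjbfcg


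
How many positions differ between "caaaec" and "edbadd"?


Comparing "caaaec" and "edbadd" position by position:
  Position 0: 'c' vs 'e' => DIFFER
  Position 1: 'a' vs 'd' => DIFFER
  Position 2: 'a' vs 'b' => DIFFER
  Position 3: 'a' vs 'a' => same
  Position 4: 'e' vs 'd' => DIFFER
  Position 5: 'c' vs 'd' => DIFFER
Positions that differ: 5

5


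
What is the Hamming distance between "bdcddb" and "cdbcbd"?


Comparing "bdcddb" and "cdbcbd" position by position:
  Position 0: 'b' vs 'c' => differ
  Position 1: 'd' vs 'd' => same
  Position 2: 'c' vs 'b' => differ
  Position 3: 'd' vs 'c' => differ
  Position 4: 'd' vs 'b' => differ
  Position 5: 'b' vs 'd' => differ
Total differences (Hamming distance): 5

5


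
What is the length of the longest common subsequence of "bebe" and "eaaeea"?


LCS of "bebe" and "eaaeea"
DP table:
           e    a    a    e    e    a
      0    0    0    0    0    0    0
  b   0    0    0    0    0    0    0
  e   0    1    1    1    1    1    1
  b   0    1    1    1    1    1    1
  e   0    1    1    1    2    2    2
LCS length = dp[4][6] = 2

2


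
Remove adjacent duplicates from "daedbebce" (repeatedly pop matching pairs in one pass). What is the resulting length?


Input: daedbebce
Stack-based adjacent duplicate removal:
  Read 'd': push. Stack: d
  Read 'a': push. Stack: da
  Read 'e': push. Stack: dae
  Read 'd': push. Stack: daed
  Read 'b': push. Stack: daedb
  Read 'e': push. Stack: daedbe
  Read 'b': push. Stack: daedbeb
  Read 'c': push. Stack: daedbebc
  Read 'e': push. Stack: daedbebce
Final stack: "daedbebce" (length 9)

9


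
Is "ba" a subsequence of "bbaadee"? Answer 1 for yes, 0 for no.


Check if "ba" is a subsequence of "bbaadee"
Greedy scan:
  Position 0 ('b'): matches sub[0] = 'b'
  Position 1 ('b'): no match needed
  Position 2 ('a'): matches sub[1] = 'a'
  Position 3 ('a'): no match needed
  Position 4 ('d'): no match needed
  Position 5 ('e'): no match needed
  Position 6 ('e'): no match needed
All 2 characters matched => is a subsequence

1


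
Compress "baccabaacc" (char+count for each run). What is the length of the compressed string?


Input: baccabaacc
Runs:
  'b' x 1 => "b1"
  'a' x 1 => "a1"
  'c' x 2 => "c2"
  'a' x 1 => "a1"
  'b' x 1 => "b1"
  'a' x 2 => "a2"
  'c' x 2 => "c2"
Compressed: "b1a1c2a1b1a2c2"
Compressed length: 14

14


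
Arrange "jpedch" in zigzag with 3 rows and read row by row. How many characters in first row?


Zigzag "jpedch" into 3 rows:
Placing characters:
  'j' => row 0
  'p' => row 1
  'e' => row 2
  'd' => row 1
  'c' => row 0
  'h' => row 1
Rows:
  Row 0: "jc"
  Row 1: "pdh"
  Row 2: "e"
First row length: 2

2


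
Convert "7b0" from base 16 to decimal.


Input: "7b0" in base 16
Positional expansion:
  Digit '7' (value 7) x 16^2 = 1792
  Digit 'b' (value 11) x 16^1 = 176
  Digit '0' (value 0) x 16^0 = 0
Sum = 1968

1968


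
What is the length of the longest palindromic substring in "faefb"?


Input: "faefb"
Checking substrings for palindromes:
  No multi-char palindromic substrings found
Longest palindromic substring: "f" with length 1

1


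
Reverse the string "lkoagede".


Input: lkoagede
Reading characters right to left:
  Position 7: 'e'
  Position 6: 'd'
  Position 5: 'e'
  Position 4: 'g'
  Position 3: 'a'
  Position 2: 'o'
  Position 1: 'k'
  Position 0: 'l'
Reversed: edegaokl

edegaokl


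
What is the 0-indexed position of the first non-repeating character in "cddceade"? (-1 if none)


Input: cddceade
Character frequencies:
  'a': 1
  'c': 2
  'd': 3
  'e': 2
Scanning left to right for freq == 1:
  Position 0 ('c'): freq=2, skip
  Position 1 ('d'): freq=3, skip
  Position 2 ('d'): freq=3, skip
  Position 3 ('c'): freq=2, skip
  Position 4 ('e'): freq=2, skip
  Position 5 ('a'): unique! => answer = 5

5


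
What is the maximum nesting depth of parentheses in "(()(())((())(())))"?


Input: "(()(())((())(())))"
Tracking depth:
  Position 0 '(': depth becomes 1
  Position 1 '(': depth becomes 2
  Position 2 ')': depth becomes 1
  Position 3 '(': depth becomes 2
  Position 4 '(': depth becomes 3
  Position 5 ')': depth becomes 2
  Position 6 ')': depth becomes 1
  Position 7 '(': depth becomes 2
  Position 8 '(': depth becomes 3
  Position 9 '(': depth becomes 4
  Position 10 ')': depth becomes 3
  Position 11 ')': depth becomes 2
  Position 12 '(': depth becomes 3
  Position 13 '(': depth becomes 4
  Position 14 ')': depth becomes 3
  Position 15 ')': depth becomes 2
  Position 16 ')': depth becomes 1
  Position 17 ')': depth becomes 0
Maximum depth reached: 4

4


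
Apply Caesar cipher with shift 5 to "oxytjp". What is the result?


Caesar cipher: shift "oxytjp" by 5
  'o' (pos 14) + 5 = pos 19 = 't'
  'x' (pos 23) + 5 = pos 2 = 'c'
  'y' (pos 24) + 5 = pos 3 = 'd'
  't' (pos 19) + 5 = pos 24 = 'y'
  'j' (pos 9) + 5 = pos 14 = 'o'
  'p' (pos 15) + 5 = pos 20 = 'u'
Result: tcdyou

tcdyou


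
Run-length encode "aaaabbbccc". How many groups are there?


Input: aaaabbbccc
Scanning for consecutive runs:
  Group 1: 'a' x 4 (positions 0-3)
  Group 2: 'b' x 3 (positions 4-6)
  Group 3: 'c' x 3 (positions 7-9)
Total groups: 3

3


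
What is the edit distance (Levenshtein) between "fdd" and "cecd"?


Computing edit distance: "fdd" -> "cecd"
DP table:
           c    e    c    d
      0    1    2    3    4
  f   1    1    2    3    4
  d   2    2    2    3    3
  d   3    3    3    3    3
Edit distance = dp[3][4] = 3

3


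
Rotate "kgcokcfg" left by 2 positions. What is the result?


Input: "kgcokcfg", rotate left by 2
First 2 characters: "kg"
Remaining characters: "cokcfg"
Concatenate remaining + first: "cokcfg" + "kg" = "cokcfgkg"

cokcfgkg


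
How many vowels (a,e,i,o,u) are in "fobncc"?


Input: fobncc
Checking each character:
  'f' at position 0: consonant
  'o' at position 1: vowel (running total: 1)
  'b' at position 2: consonant
  'n' at position 3: consonant
  'c' at position 4: consonant
  'c' at position 5: consonant
Total vowels: 1

1


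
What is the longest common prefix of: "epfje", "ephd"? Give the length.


Words: epfje, ephd
  Position 0: all 'e' => match
  Position 1: all 'p' => match
  Position 2: ('f', 'h') => mismatch, stop
LCP = "ep" (length 2)

2


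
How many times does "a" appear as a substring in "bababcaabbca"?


Searching for "a" in "bababcaabbca"
Scanning each position:
  Position 0: "b" => no
  Position 1: "a" => MATCH
  Position 2: "b" => no
  Position 3: "a" => MATCH
  Position 4: "b" => no
  Position 5: "c" => no
  Position 6: "a" => MATCH
  Position 7: "a" => MATCH
  Position 8: "b" => no
  Position 9: "b" => no
  Position 10: "c" => no
  Position 11: "a" => MATCH
Total occurrences: 5

5


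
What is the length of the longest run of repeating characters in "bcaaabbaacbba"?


Input: "bcaaabbaacbba"
Scanning for longest run:
  Position 1 ('c'): new char, reset run to 1
  Position 2 ('a'): new char, reset run to 1
  Position 3 ('a'): continues run of 'a', length=2
  Position 4 ('a'): continues run of 'a', length=3
  Position 5 ('b'): new char, reset run to 1
  Position 6 ('b'): continues run of 'b', length=2
  Position 7 ('a'): new char, reset run to 1
  Position 8 ('a'): continues run of 'a', length=2
  Position 9 ('c'): new char, reset run to 1
  Position 10 ('b'): new char, reset run to 1
  Position 11 ('b'): continues run of 'b', length=2
  Position 12 ('a'): new char, reset run to 1
Longest run: 'a' with length 3

3


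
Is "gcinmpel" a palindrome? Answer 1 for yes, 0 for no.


Input: gcinmpel
Reversed: lepmnicg
  Compare pos 0 ('g') with pos 7 ('l'): MISMATCH
  Compare pos 1 ('c') with pos 6 ('e'): MISMATCH
  Compare pos 2 ('i') with pos 5 ('p'): MISMATCH
  Compare pos 3 ('n') with pos 4 ('m'): MISMATCH
Result: not a palindrome

0


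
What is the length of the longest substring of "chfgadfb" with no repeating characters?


Input: "chfgadfb"
Sliding window (track last position of each char):
  Position 0 ('c'): window [0,0] length 1 -- new best
  Position 1 ('h'): window [0,1] length 2 -- new best
  Position 2 ('f'): window [0,2] length 3 -- new best
  Position 3 ('g'): window [0,3] length 4 -- new best
  Position 4 ('a'): window [0,4] length 5 -- new best
  Position 5 ('d'): window [0,5] length 6 -- new best
  Position 6 ('f'): repeat (last at 2), move window start to 3
  Position 6 ('f'): window [3,6] length 4
  Position 7 ('b'): window [3,7] length 5
Longest substring with no repeats: "chfgad" with length 6

6


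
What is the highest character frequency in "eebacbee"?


Input: eebacbee
Character counts:
  'a': 1
  'b': 2
  'c': 1
  'e': 4
Maximum frequency: 4

4


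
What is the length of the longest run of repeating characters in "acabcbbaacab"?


Input: "acabcbbaacab"
Scanning for longest run:
  Position 1 ('c'): new char, reset run to 1
  Position 2 ('a'): new char, reset run to 1
  Position 3 ('b'): new char, reset run to 1
  Position 4 ('c'): new char, reset run to 1
  Position 5 ('b'): new char, reset run to 1
  Position 6 ('b'): continues run of 'b', length=2
  Position 7 ('a'): new char, reset run to 1
  Position 8 ('a'): continues run of 'a', length=2
  Position 9 ('c'): new char, reset run to 1
  Position 10 ('a'): new char, reset run to 1
  Position 11 ('b'): new char, reset run to 1
Longest run: 'b' with length 2

2


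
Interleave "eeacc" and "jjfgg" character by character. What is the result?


Interleaving "eeacc" and "jjfgg":
  Position 0: 'e' from first, 'j' from second => "ej"
  Position 1: 'e' from first, 'j' from second => "ej"
  Position 2: 'a' from first, 'f' from second => "af"
  Position 3: 'c' from first, 'g' from second => "cg"
  Position 4: 'c' from first, 'g' from second => "cg"
Result: ejejafcgcg

ejejafcgcg


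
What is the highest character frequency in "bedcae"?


Input: bedcae
Character counts:
  'a': 1
  'b': 1
  'c': 1
  'd': 1
  'e': 2
Maximum frequency: 2

2


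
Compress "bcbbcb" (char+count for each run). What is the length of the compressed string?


Input: bcbbcb
Runs:
  'b' x 1 => "b1"
  'c' x 1 => "c1"
  'b' x 2 => "b2"
  'c' x 1 => "c1"
  'b' x 1 => "b1"
Compressed: "b1c1b2c1b1"
Compressed length: 10

10


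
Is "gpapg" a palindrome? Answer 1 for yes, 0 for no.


Input: gpapg
Reversed: gpapg
  Compare pos 0 ('g') with pos 4 ('g'): match
  Compare pos 1 ('p') with pos 3 ('p'): match
Result: palindrome

1


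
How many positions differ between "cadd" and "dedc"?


Comparing "cadd" and "dedc" position by position:
  Position 0: 'c' vs 'd' => DIFFER
  Position 1: 'a' vs 'e' => DIFFER
  Position 2: 'd' vs 'd' => same
  Position 3: 'd' vs 'c' => DIFFER
Positions that differ: 3

3


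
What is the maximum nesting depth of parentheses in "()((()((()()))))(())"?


Input: "()((()((()()))))(())"
Tracking depth:
  Position 0 '(': depth becomes 1
  Position 1 ')': depth becomes 0
  Position 2 '(': depth becomes 1
  Position 3 '(': depth becomes 2
  Position 4 '(': depth becomes 3
  Position 5 ')': depth becomes 2
  Position 6 '(': depth becomes 3
  Position 7 '(': depth becomes 4
  Position 8 '(': depth becomes 5
  Position 9 ')': depth becomes 4
  Position 10 '(': depth becomes 5
  Position 11 ')': depth becomes 4
  Position 12 ')': depth becomes 3
  Position 13 ')': depth becomes 2
  Position 14 ')': depth becomes 1
  Position 15 ')': depth becomes 0
  Position 16 '(': depth becomes 1
  Position 17 '(': depth becomes 2
  Position 18 ')': depth becomes 1
  Position 19 ')': depth becomes 0
Maximum depth reached: 5

5


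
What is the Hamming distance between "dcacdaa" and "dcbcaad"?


Comparing "dcacdaa" and "dcbcaad" position by position:
  Position 0: 'd' vs 'd' => same
  Position 1: 'c' vs 'c' => same
  Position 2: 'a' vs 'b' => differ
  Position 3: 'c' vs 'c' => same
  Position 4: 'd' vs 'a' => differ
  Position 5: 'a' vs 'a' => same
  Position 6: 'a' vs 'd' => differ
Total differences (Hamming distance): 3

3


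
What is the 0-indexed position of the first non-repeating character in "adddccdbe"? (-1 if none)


Input: adddccdbe
Character frequencies:
  'a': 1
  'b': 1
  'c': 2
  'd': 4
  'e': 1
Scanning left to right for freq == 1:
  Position 0 ('a'): unique! => answer = 0

0


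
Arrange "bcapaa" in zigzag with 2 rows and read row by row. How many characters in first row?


Zigzag "bcapaa" into 2 rows:
Placing characters:
  'b' => row 0
  'c' => row 1
  'a' => row 0
  'p' => row 1
  'a' => row 0
  'a' => row 1
Rows:
  Row 0: "baa"
  Row 1: "cpa"
First row length: 3

3


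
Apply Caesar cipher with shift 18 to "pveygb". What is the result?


Caesar cipher: shift "pveygb" by 18
  'p' (pos 15) + 18 = pos 7 = 'h'
  'v' (pos 21) + 18 = pos 13 = 'n'
  'e' (pos 4) + 18 = pos 22 = 'w'
  'y' (pos 24) + 18 = pos 16 = 'q'
  'g' (pos 6) + 18 = pos 24 = 'y'
  'b' (pos 1) + 18 = pos 19 = 't'
Result: hnwqyt

hnwqyt


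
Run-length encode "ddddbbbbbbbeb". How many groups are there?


Input: ddddbbbbbbbeb
Scanning for consecutive runs:
  Group 1: 'd' x 4 (positions 0-3)
  Group 2: 'b' x 7 (positions 4-10)
  Group 3: 'e' x 1 (positions 11-11)
  Group 4: 'b' x 1 (positions 12-12)
Total groups: 4

4


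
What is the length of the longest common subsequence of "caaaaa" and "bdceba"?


LCS of "caaaaa" and "bdceba"
DP table:
           b    d    c    e    b    a
      0    0    0    0    0    0    0
  c   0    0    0    1    1    1    1
  a   0    0    0    1    1    1    2
  a   0    0    0    1    1    1    2
  a   0    0    0    1    1    1    2
  a   0    0    0    1    1    1    2
  a   0    0    0    1    1    1    2
LCS length = dp[6][6] = 2

2


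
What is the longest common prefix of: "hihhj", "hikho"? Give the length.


Words: hihhj, hikho
  Position 0: all 'h' => match
  Position 1: all 'i' => match
  Position 2: ('h', 'k') => mismatch, stop
LCP = "hi" (length 2)

2


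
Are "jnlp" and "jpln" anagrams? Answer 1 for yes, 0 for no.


Strings: "jnlp", "jpln"
Sorted first:  jlnp
Sorted second: jlnp
Sorted forms match => anagrams

1


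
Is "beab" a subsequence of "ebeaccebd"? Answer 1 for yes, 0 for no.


Check if "beab" is a subsequence of "ebeaccebd"
Greedy scan:
  Position 0 ('e'): no match needed
  Position 1 ('b'): matches sub[0] = 'b'
  Position 2 ('e'): matches sub[1] = 'e'
  Position 3 ('a'): matches sub[2] = 'a'
  Position 4 ('c'): no match needed
  Position 5 ('c'): no match needed
  Position 6 ('e'): no match needed
  Position 7 ('b'): matches sub[3] = 'b'
  Position 8 ('d'): no match needed
All 4 characters matched => is a subsequence

1


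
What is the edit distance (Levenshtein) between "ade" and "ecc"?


Computing edit distance: "ade" -> "ecc"
DP table:
           e    c    c
      0    1    2    3
  a   1    1    2    3
  d   2    2    2    3
  e   3    2    3    3
Edit distance = dp[3][3] = 3

3


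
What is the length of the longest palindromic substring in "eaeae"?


Input: "eaeae"
Checking substrings for palindromes:
  [0:5] "eaeae" (len 5) => palindrome
  [0:3] "eae" (len 3) => palindrome
  [1:4] "aea" (len 3) => palindrome
  [2:5] "eae" (len 3) => palindrome
Longest palindromic substring: "eaeae" with length 5

5


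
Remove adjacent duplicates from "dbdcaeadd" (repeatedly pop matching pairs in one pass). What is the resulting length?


Input: dbdcaeadd
Stack-based adjacent duplicate removal:
  Read 'd': push. Stack: d
  Read 'b': push. Stack: db
  Read 'd': push. Stack: dbd
  Read 'c': push. Stack: dbdc
  Read 'a': push. Stack: dbdca
  Read 'e': push. Stack: dbdcae
  Read 'a': push. Stack: dbdcaea
  Read 'd': push. Stack: dbdcaead
  Read 'd': matches stack top 'd' => pop. Stack: dbdcaea
Final stack: "dbdcaea" (length 7)

7


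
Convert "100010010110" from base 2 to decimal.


Input: "100010010110" in base 2
Positional expansion:
  Digit '1' (value 1) x 2^11 = 2048
  Digit '0' (value 0) x 2^10 = 0
  Digit '0' (value 0) x 2^9 = 0
  Digit '0' (value 0) x 2^8 = 0
  Digit '1' (value 1) x 2^7 = 128
  Digit '0' (value 0) x 2^6 = 0
  Digit '0' (value 0) x 2^5 = 0
  Digit '1' (value 1) x 2^4 = 16
  Digit '0' (value 0) x 2^3 = 0
  Digit '1' (value 1) x 2^2 = 4
  Digit '1' (value 1) x 2^1 = 2
  Digit '0' (value 0) x 2^0 = 0
Sum = 2198

2198


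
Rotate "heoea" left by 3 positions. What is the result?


Input: "heoea", rotate left by 3
First 3 characters: "heo"
Remaining characters: "ea"
Concatenate remaining + first: "ea" + "heo" = "eaheo"

eaheo


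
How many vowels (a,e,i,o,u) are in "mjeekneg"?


Input: mjeekneg
Checking each character:
  'm' at position 0: consonant
  'j' at position 1: consonant
  'e' at position 2: vowel (running total: 1)
  'e' at position 3: vowel (running total: 2)
  'k' at position 4: consonant
  'n' at position 5: consonant
  'e' at position 6: vowel (running total: 3)
  'g' at position 7: consonant
Total vowels: 3

3


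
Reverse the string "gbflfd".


Input: gbflfd
Reading characters right to left:
  Position 5: 'd'
  Position 4: 'f'
  Position 3: 'l'
  Position 2: 'f'
  Position 1: 'b'
  Position 0: 'g'
Reversed: dflfbg

dflfbg


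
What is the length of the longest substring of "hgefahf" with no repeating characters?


Input: "hgefahf"
Sliding window (track last position of each char):
  Position 0 ('h'): window [0,0] length 1 -- new best
  Position 1 ('g'): window [0,1] length 2 -- new best
  Position 2 ('e'): window [0,2] length 3 -- new best
  Position 3 ('f'): window [0,3] length 4 -- new best
  Position 4 ('a'): window [0,4] length 5 -- new best
  Position 5 ('h'): repeat (last at 0), move window start to 1
  Position 5 ('h'): window [1,5] length 5
  Position 6 ('f'): repeat (last at 3), move window start to 4
  Position 6 ('f'): window [4,6] length 3
Longest substring with no repeats: "hgefa" with length 5

5


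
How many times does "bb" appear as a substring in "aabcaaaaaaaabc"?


Searching for "bb" in "aabcaaaaaaaabc"
Scanning each position:
  Position 0: "aa" => no
  Position 1: "ab" => no
  Position 2: "bc" => no
  Position 3: "ca" => no
  Position 4: "aa" => no
  Position 5: "aa" => no
  Position 6: "aa" => no
  Position 7: "aa" => no
  Position 8: "aa" => no
  Position 9: "aa" => no
  Position 10: "aa" => no
  Position 11: "ab" => no
  Position 12: "bc" => no
Total occurrences: 0

0


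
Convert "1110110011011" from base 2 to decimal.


Input: "1110110011011" in base 2
Positional expansion:
  Digit '1' (value 1) x 2^12 = 4096
  Digit '1' (value 1) x 2^11 = 2048
  Digit '1' (value 1) x 2^10 = 1024
  Digit '0' (value 0) x 2^9 = 0
  Digit '1' (value 1) x 2^8 = 256
  Digit '1' (value 1) x 2^7 = 128
  Digit '0' (value 0) x 2^6 = 0
  Digit '0' (value 0) x 2^5 = 0
  Digit '1' (value 1) x 2^4 = 16
  Digit '1' (value 1) x 2^3 = 8
  Digit '0' (value 0) x 2^2 = 0
  Digit '1' (value 1) x 2^1 = 2
  Digit '1' (value 1) x 2^0 = 1
Sum = 7579

7579


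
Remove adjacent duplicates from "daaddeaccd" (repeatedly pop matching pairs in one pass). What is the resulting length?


Input: daaddeaccd
Stack-based adjacent duplicate removal:
  Read 'd': push. Stack: d
  Read 'a': push. Stack: da
  Read 'a': matches stack top 'a' => pop. Stack: d
  Read 'd': matches stack top 'd' => pop. Stack: (empty)
  Read 'd': push. Stack: d
  Read 'e': push. Stack: de
  Read 'a': push. Stack: dea
  Read 'c': push. Stack: deac
  Read 'c': matches stack top 'c' => pop. Stack: dea
  Read 'd': push. Stack: dead
Final stack: "dead" (length 4)

4


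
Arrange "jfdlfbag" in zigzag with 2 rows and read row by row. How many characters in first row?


Zigzag "jfdlfbag" into 2 rows:
Placing characters:
  'j' => row 0
  'f' => row 1
  'd' => row 0
  'l' => row 1
  'f' => row 0
  'b' => row 1
  'a' => row 0
  'g' => row 1
Rows:
  Row 0: "jdfa"
  Row 1: "flbg"
First row length: 4

4


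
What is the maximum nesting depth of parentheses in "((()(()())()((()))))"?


Input: "((()(()())()((()))))"
Tracking depth:
  Position 0 '(': depth becomes 1
  Position 1 '(': depth becomes 2
  Position 2 '(': depth becomes 3
  Position 3 ')': depth becomes 2
  Position 4 '(': depth becomes 3
  Position 5 '(': depth becomes 4
  Position 6 ')': depth becomes 3
  Position 7 '(': depth becomes 4
  Position 8 ')': depth becomes 3
  Position 9 ')': depth becomes 2
  Position 10 '(': depth becomes 3
  Position 11 ')': depth becomes 2
  Position 12 '(': depth becomes 3
  Position 13 '(': depth becomes 4
  Position 14 '(': depth becomes 5
  Position 15 ')': depth becomes 4
  Position 16 ')': depth becomes 3
  Position 17 ')': depth becomes 2
  Position 18 ')': depth becomes 1
  Position 19 ')': depth becomes 0
Maximum depth reached: 5

5


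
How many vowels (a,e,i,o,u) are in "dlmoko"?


Input: dlmoko
Checking each character:
  'd' at position 0: consonant
  'l' at position 1: consonant
  'm' at position 2: consonant
  'o' at position 3: vowel (running total: 1)
  'k' at position 4: consonant
  'o' at position 5: vowel (running total: 2)
Total vowels: 2

2


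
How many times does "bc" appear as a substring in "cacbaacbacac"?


Searching for "bc" in "cacbaacbacac"
Scanning each position:
  Position 0: "ca" => no
  Position 1: "ac" => no
  Position 2: "cb" => no
  Position 3: "ba" => no
  Position 4: "aa" => no
  Position 5: "ac" => no
  Position 6: "cb" => no
  Position 7: "ba" => no
  Position 8: "ac" => no
  Position 9: "ca" => no
  Position 10: "ac" => no
Total occurrences: 0

0


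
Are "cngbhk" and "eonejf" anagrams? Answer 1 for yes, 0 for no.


Strings: "cngbhk", "eonejf"
Sorted first:  bcghkn
Sorted second: eefjno
Differ at position 0: 'b' vs 'e' => not anagrams

0


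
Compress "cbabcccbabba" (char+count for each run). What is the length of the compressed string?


Input: cbabcccbabba
Runs:
  'c' x 1 => "c1"
  'b' x 1 => "b1"
  'a' x 1 => "a1"
  'b' x 1 => "b1"
  'c' x 3 => "c3"
  'b' x 1 => "b1"
  'a' x 1 => "a1"
  'b' x 2 => "b2"
  'a' x 1 => "a1"
Compressed: "c1b1a1b1c3b1a1b2a1"
Compressed length: 18

18


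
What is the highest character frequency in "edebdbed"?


Input: edebdbed
Character counts:
  'b': 2
  'd': 3
  'e': 3
Maximum frequency: 3

3


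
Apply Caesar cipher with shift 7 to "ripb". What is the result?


Caesar cipher: shift "ripb" by 7
  'r' (pos 17) + 7 = pos 24 = 'y'
  'i' (pos 8) + 7 = pos 15 = 'p'
  'p' (pos 15) + 7 = pos 22 = 'w'
  'b' (pos 1) + 7 = pos 8 = 'i'
Result: ypwi

ypwi


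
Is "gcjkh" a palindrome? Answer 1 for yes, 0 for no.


Input: gcjkh
Reversed: hkjcg
  Compare pos 0 ('g') with pos 4 ('h'): MISMATCH
  Compare pos 1 ('c') with pos 3 ('k'): MISMATCH
Result: not a palindrome

0


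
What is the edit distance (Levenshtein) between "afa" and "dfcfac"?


Computing edit distance: "afa" -> "dfcfac"
DP table:
           d    f    c    f    a    c
      0    1    2    3    4    5    6
  a   1    1    2    3    4    4    5
  f   2    2    1    2    3    4    5
  a   3    3    2    2    3    3    4
Edit distance = dp[3][6] = 4

4


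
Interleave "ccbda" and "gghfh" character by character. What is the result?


Interleaving "ccbda" and "gghfh":
  Position 0: 'c' from first, 'g' from second => "cg"
  Position 1: 'c' from first, 'g' from second => "cg"
  Position 2: 'b' from first, 'h' from second => "bh"
  Position 3: 'd' from first, 'f' from second => "df"
  Position 4: 'a' from first, 'h' from second => "ah"
Result: cgcgbhdfah

cgcgbhdfah


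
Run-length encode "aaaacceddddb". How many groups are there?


Input: aaaacceddddb
Scanning for consecutive runs:
  Group 1: 'a' x 4 (positions 0-3)
  Group 2: 'c' x 2 (positions 4-5)
  Group 3: 'e' x 1 (positions 6-6)
  Group 4: 'd' x 4 (positions 7-10)
  Group 5: 'b' x 1 (positions 11-11)
Total groups: 5

5


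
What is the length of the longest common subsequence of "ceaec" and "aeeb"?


LCS of "ceaec" and "aeeb"
DP table:
           a    e    e    b
      0    0    0    0    0
  c   0    0    0    0    0
  e   0    0    1    1    1
  a   0    1    1    1    1
  e   0    1    2    2    2
  c   0    1    2    2    2
LCS length = dp[5][4] = 2

2


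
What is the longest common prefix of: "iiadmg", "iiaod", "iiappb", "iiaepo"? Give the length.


Words: iiadmg, iiaod, iiappb, iiaepo
  Position 0: all 'i' => match
  Position 1: all 'i' => match
  Position 2: all 'a' => match
  Position 3: ('d', 'o', 'p', 'e') => mismatch, stop
LCP = "iia" (length 3)

3


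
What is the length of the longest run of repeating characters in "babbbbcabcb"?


Input: "babbbbcabcb"
Scanning for longest run:
  Position 1 ('a'): new char, reset run to 1
  Position 2 ('b'): new char, reset run to 1
  Position 3 ('b'): continues run of 'b', length=2
  Position 4 ('b'): continues run of 'b', length=3
  Position 5 ('b'): continues run of 'b', length=4
  Position 6 ('c'): new char, reset run to 1
  Position 7 ('a'): new char, reset run to 1
  Position 8 ('b'): new char, reset run to 1
  Position 9 ('c'): new char, reset run to 1
  Position 10 ('b'): new char, reset run to 1
Longest run: 'b' with length 4

4


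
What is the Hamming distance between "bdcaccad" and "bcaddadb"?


Comparing "bdcaccad" and "bcaddadb" position by position:
  Position 0: 'b' vs 'b' => same
  Position 1: 'd' vs 'c' => differ
  Position 2: 'c' vs 'a' => differ
  Position 3: 'a' vs 'd' => differ
  Position 4: 'c' vs 'd' => differ
  Position 5: 'c' vs 'a' => differ
  Position 6: 'a' vs 'd' => differ
  Position 7: 'd' vs 'b' => differ
Total differences (Hamming distance): 7

7


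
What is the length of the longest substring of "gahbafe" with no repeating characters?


Input: "gahbafe"
Sliding window (track last position of each char):
  Position 0 ('g'): window [0,0] length 1 -- new best
  Position 1 ('a'): window [0,1] length 2 -- new best
  Position 2 ('h'): window [0,2] length 3 -- new best
  Position 3 ('b'): window [0,3] length 4 -- new best
  Position 4 ('a'): repeat (last at 1), move window start to 2
  Position 4 ('a'): window [2,4] length 3
  Position 5 ('f'): window [2,5] length 4
  Position 6 ('e'): window [2,6] length 5 -- new best
Longest substring with no repeats: "hbafe" with length 5

5


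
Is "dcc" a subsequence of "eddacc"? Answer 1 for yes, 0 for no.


Check if "dcc" is a subsequence of "eddacc"
Greedy scan:
  Position 0 ('e'): no match needed
  Position 1 ('d'): matches sub[0] = 'd'
  Position 2 ('d'): no match needed
  Position 3 ('a'): no match needed
  Position 4 ('c'): matches sub[1] = 'c'
  Position 5 ('c'): matches sub[2] = 'c'
All 3 characters matched => is a subsequence

1


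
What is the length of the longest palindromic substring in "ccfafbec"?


Input: "ccfafbec"
Checking substrings for palindromes:
  [2:5] "faf" (len 3) => palindrome
  [0:2] "cc" (len 2) => palindrome
Longest palindromic substring: "faf" with length 3

3


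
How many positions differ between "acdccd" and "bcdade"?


Comparing "acdccd" and "bcdade" position by position:
  Position 0: 'a' vs 'b' => DIFFER
  Position 1: 'c' vs 'c' => same
  Position 2: 'd' vs 'd' => same
  Position 3: 'c' vs 'a' => DIFFER
  Position 4: 'c' vs 'd' => DIFFER
  Position 5: 'd' vs 'e' => DIFFER
Positions that differ: 4

4


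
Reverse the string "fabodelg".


Input: fabodelg
Reading characters right to left:
  Position 7: 'g'
  Position 6: 'l'
  Position 5: 'e'
  Position 4: 'd'
  Position 3: 'o'
  Position 2: 'b'
  Position 1: 'a'
  Position 0: 'f'
Reversed: gledobaf

gledobaf


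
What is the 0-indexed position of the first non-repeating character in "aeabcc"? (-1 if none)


Input: aeabcc
Character frequencies:
  'a': 2
  'b': 1
  'c': 2
  'e': 1
Scanning left to right for freq == 1:
  Position 0 ('a'): freq=2, skip
  Position 1 ('e'): unique! => answer = 1

1


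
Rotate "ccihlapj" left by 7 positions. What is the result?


Input: "ccihlapj", rotate left by 7
First 7 characters: "ccihlap"
Remaining characters: "j"
Concatenate remaining + first: "j" + "ccihlap" = "jccihlap"

jccihlap


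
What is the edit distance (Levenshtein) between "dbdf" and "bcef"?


Computing edit distance: "dbdf" -> "bcef"
DP table:
           b    c    e    f
      0    1    2    3    4
  d   1    1    2    3    4
  b   2    1    2    3    4
  d   3    2    2    3    4
  f   4    3    3    3    3
Edit distance = dp[4][4] = 3

3


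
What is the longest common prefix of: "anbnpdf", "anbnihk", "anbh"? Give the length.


Words: anbnpdf, anbnihk, anbh
  Position 0: all 'a' => match
  Position 1: all 'n' => match
  Position 2: all 'b' => match
  Position 3: ('n', 'n', 'h') => mismatch, stop
LCP = "anb" (length 3)

3


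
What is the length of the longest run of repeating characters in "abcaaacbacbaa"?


Input: "abcaaacbacbaa"
Scanning for longest run:
  Position 1 ('b'): new char, reset run to 1
  Position 2 ('c'): new char, reset run to 1
  Position 3 ('a'): new char, reset run to 1
  Position 4 ('a'): continues run of 'a', length=2
  Position 5 ('a'): continues run of 'a', length=3
  Position 6 ('c'): new char, reset run to 1
  Position 7 ('b'): new char, reset run to 1
  Position 8 ('a'): new char, reset run to 1
  Position 9 ('c'): new char, reset run to 1
  Position 10 ('b'): new char, reset run to 1
  Position 11 ('a'): new char, reset run to 1
  Position 12 ('a'): continues run of 'a', length=2
Longest run: 'a' with length 3

3


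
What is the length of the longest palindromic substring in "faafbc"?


Input: "faafbc"
Checking substrings for palindromes:
  [0:4] "faaf" (len 4) => palindrome
  [1:3] "aa" (len 2) => palindrome
Longest palindromic substring: "faaf" with length 4

4


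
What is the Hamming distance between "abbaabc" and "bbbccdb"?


Comparing "abbaabc" and "bbbccdb" position by position:
  Position 0: 'a' vs 'b' => differ
  Position 1: 'b' vs 'b' => same
  Position 2: 'b' vs 'b' => same
  Position 3: 'a' vs 'c' => differ
  Position 4: 'a' vs 'c' => differ
  Position 5: 'b' vs 'd' => differ
  Position 6: 'c' vs 'b' => differ
Total differences (Hamming distance): 5

5


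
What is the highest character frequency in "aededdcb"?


Input: aededdcb
Character counts:
  'a': 1
  'b': 1
  'c': 1
  'd': 3
  'e': 2
Maximum frequency: 3

3


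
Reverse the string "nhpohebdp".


Input: nhpohebdp
Reading characters right to left:
  Position 8: 'p'
  Position 7: 'd'
  Position 6: 'b'
  Position 5: 'e'
  Position 4: 'h'
  Position 3: 'o'
  Position 2: 'p'
  Position 1: 'h'
  Position 0: 'n'
Reversed: pdbehophn

pdbehophn


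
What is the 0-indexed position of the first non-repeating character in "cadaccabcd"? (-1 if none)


Input: cadaccabcd
Character frequencies:
  'a': 3
  'b': 1
  'c': 4
  'd': 2
Scanning left to right for freq == 1:
  Position 0 ('c'): freq=4, skip
  Position 1 ('a'): freq=3, skip
  Position 2 ('d'): freq=2, skip
  Position 3 ('a'): freq=3, skip
  Position 4 ('c'): freq=4, skip
  Position 5 ('c'): freq=4, skip
  Position 6 ('a'): freq=3, skip
  Position 7 ('b'): unique! => answer = 7

7


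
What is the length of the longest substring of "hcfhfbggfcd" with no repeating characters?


Input: "hcfhfbggfcd"
Sliding window (track last position of each char):
  Position 0 ('h'): window [0,0] length 1 -- new best
  Position 1 ('c'): window [0,1] length 2 -- new best
  Position 2 ('f'): window [0,2] length 3 -- new best
  Position 3 ('h'): repeat (last at 0), move window start to 1
  Position 3 ('h'): window [1,3] length 3
  Position 4 ('f'): repeat (last at 2), move window start to 3
  Position 4 ('f'): window [3,4] length 2
  Position 5 ('b'): window [3,5] length 3
  Position 6 ('g'): window [3,6] length 4 -- new best
  Position 7 ('g'): repeat (last at 6), move window start to 7
  Position 7 ('g'): window [7,7] length 1
  Position 8 ('f'): window [7,8] length 2
  Position 9 ('c'): window [7,9] length 3
  Position 10 ('d'): window [7,10] length 4
Longest substring with no repeats: "hfbg" with length 4

4


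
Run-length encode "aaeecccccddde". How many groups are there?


Input: aaeecccccddde
Scanning for consecutive runs:
  Group 1: 'a' x 2 (positions 0-1)
  Group 2: 'e' x 2 (positions 2-3)
  Group 3: 'c' x 5 (positions 4-8)
  Group 4: 'd' x 3 (positions 9-11)
  Group 5: 'e' x 1 (positions 12-12)
Total groups: 5

5


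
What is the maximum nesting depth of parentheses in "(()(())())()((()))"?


Input: "(()(())())()((()))"
Tracking depth:
  Position 0 '(': depth becomes 1
  Position 1 '(': depth becomes 2
  Position 2 ')': depth becomes 1
  Position 3 '(': depth becomes 2
  Position 4 '(': depth becomes 3
  Position 5 ')': depth becomes 2
  Position 6 ')': depth becomes 1
  Position 7 '(': depth becomes 2
  Position 8 ')': depth becomes 1
  Position 9 ')': depth becomes 0
  Position 10 '(': depth becomes 1
  Position 11 ')': depth becomes 0
  Position 12 '(': depth becomes 1
  Position 13 '(': depth becomes 2
  Position 14 '(': depth becomes 3
  Position 15 ')': depth becomes 2
  Position 16 ')': depth becomes 1
  Position 17 ')': depth becomes 0
Maximum depth reached: 3

3
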